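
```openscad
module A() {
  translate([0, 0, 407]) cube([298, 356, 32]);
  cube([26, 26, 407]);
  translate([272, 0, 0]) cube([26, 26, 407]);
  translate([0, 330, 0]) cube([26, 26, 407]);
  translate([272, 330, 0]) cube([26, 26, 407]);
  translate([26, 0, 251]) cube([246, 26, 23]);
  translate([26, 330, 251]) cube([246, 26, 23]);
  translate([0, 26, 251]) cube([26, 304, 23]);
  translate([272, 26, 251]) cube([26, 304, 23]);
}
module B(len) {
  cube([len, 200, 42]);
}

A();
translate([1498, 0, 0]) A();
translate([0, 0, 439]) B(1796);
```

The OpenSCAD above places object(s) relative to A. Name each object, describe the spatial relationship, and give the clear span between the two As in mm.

Second stool starts at x = 1498; first ends at x = 298; clear span = 1498 − 298 = 1200 mm.

A is a stool. B is a beam. A beam spans the tops of two stools. The clear span between the two stools is 1200 mm.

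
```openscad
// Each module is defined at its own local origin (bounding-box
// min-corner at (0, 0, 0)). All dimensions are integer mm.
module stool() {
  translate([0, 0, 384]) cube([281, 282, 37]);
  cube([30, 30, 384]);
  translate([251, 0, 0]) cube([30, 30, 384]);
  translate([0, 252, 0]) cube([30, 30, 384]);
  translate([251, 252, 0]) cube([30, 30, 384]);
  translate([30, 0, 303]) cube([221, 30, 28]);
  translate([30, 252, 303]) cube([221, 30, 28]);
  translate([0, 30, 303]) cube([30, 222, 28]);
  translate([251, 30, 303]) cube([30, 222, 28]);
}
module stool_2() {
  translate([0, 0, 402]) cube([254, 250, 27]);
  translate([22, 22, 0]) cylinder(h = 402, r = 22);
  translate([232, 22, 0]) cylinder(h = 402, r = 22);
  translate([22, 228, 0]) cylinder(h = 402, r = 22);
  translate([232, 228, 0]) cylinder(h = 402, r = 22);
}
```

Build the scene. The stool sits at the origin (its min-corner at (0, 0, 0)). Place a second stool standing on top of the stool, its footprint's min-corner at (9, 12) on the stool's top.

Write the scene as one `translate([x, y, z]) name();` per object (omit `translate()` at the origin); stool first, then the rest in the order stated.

stool();
translate([9, 12, 421]) stool_2();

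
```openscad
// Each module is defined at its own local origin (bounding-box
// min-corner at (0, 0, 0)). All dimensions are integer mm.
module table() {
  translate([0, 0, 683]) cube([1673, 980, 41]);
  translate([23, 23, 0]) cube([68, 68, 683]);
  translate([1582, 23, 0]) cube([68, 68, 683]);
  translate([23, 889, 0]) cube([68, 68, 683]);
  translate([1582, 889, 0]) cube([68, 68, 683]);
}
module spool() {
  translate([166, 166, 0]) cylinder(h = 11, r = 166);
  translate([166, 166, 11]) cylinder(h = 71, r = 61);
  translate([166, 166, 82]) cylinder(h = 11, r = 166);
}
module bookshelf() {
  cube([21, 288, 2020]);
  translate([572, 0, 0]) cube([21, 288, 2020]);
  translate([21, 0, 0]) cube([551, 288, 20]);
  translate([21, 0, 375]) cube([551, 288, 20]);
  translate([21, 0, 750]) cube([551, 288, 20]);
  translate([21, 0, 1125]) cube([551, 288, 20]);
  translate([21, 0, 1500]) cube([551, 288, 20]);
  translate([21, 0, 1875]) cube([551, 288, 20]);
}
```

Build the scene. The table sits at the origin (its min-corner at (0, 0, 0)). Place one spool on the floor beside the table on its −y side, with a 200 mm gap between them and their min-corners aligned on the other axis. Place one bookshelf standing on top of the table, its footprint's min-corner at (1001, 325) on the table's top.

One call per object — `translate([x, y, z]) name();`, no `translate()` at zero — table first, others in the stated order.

table();
translate([0, -532, 0]) spool();
translate([1001, 325, 724]) bookshelf();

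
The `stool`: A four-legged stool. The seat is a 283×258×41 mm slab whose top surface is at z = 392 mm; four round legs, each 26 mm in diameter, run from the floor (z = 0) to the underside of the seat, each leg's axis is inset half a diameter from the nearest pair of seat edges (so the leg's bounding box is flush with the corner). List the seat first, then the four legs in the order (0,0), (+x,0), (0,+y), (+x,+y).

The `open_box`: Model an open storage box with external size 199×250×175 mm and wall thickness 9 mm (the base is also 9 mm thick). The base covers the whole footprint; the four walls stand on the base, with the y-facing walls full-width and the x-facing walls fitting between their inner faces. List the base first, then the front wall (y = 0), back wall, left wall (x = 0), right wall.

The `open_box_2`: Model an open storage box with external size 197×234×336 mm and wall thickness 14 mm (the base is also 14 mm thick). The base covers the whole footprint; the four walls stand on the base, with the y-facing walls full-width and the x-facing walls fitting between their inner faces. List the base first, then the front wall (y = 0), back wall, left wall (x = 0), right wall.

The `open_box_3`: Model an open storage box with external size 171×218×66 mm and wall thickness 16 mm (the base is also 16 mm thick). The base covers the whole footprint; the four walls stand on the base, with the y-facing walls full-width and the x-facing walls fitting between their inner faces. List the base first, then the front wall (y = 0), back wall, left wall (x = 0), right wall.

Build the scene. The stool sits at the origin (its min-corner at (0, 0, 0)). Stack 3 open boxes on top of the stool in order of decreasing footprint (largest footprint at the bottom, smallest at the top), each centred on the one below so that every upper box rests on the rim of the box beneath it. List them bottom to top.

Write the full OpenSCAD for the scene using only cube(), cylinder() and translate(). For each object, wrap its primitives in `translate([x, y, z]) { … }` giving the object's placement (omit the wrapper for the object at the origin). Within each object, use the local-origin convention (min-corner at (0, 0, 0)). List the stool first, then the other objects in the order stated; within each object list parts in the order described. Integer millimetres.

translate([0, 0, 351]) cube([283, 258, 41]);
translate([13, 13, 0]) cylinder(h = 351, r = 13);
translate([270, 13, 0]) cylinder(h = 351, r = 13);
translate([13, 245, 0]) cylinder(h = 351, r = 13);
translate([270, 245, 0]) cylinder(h = 351, r = 13);
translate([42, 4, 392]) {
  cube([199, 250, 9]);
  translate([0, 0, 9]) cube([199, 9, 166]);
  translate([0, 241, 9]) cube([199, 9, 166]);
  translate([0, 9, 9]) cube([9, 232, 166]);
  translate([190, 9, 9]) cube([9, 232, 166]);
}
translate([43, 12, 567]) {
  cube([197, 234, 14]);
  translate([0, 0, 14]) cube([197, 14, 322]);
  translate([0, 220, 14]) cube([197, 14, 322]);
  translate([0, 14, 14]) cube([14, 206, 322]);
  translate([183, 14, 14]) cube([14, 206, 322]);
}
translate([56, 20, 903]) {
  cube([171, 218, 16]);
  translate([0, 0, 16]) cube([171, 16, 50]);
  translate([0, 202, 16]) cube([171, 16, 50]);
  translate([0, 16, 16]) cube([16, 186, 50]);
  translate([155, 16, 16]) cube([16, 186, 50]);
}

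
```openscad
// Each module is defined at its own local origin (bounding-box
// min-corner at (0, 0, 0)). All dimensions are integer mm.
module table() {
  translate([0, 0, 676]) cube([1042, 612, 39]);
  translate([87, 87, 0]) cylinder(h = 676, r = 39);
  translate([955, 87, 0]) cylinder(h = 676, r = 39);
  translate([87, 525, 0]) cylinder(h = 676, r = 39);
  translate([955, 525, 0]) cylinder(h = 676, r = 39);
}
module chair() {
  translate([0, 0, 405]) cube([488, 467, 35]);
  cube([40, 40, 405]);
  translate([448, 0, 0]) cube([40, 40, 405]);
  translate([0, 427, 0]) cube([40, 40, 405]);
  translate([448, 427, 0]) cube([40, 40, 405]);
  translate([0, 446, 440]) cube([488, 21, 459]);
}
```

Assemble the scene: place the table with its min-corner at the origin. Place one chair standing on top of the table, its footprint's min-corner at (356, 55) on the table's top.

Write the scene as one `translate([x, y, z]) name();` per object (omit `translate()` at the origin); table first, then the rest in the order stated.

table();
translate([356, 55, 715]) chair();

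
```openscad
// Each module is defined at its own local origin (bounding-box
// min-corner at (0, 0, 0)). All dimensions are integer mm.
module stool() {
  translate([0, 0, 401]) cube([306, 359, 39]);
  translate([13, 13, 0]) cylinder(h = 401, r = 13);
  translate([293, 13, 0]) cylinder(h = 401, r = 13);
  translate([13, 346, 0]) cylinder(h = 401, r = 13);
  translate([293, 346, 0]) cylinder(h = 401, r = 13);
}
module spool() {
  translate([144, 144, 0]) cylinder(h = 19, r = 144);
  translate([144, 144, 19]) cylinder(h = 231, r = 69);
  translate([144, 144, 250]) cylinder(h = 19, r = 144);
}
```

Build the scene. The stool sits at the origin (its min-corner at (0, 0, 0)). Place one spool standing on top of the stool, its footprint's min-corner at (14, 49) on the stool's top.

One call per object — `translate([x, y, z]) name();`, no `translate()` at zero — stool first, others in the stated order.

stool();
translate([14, 49, 440]) spool();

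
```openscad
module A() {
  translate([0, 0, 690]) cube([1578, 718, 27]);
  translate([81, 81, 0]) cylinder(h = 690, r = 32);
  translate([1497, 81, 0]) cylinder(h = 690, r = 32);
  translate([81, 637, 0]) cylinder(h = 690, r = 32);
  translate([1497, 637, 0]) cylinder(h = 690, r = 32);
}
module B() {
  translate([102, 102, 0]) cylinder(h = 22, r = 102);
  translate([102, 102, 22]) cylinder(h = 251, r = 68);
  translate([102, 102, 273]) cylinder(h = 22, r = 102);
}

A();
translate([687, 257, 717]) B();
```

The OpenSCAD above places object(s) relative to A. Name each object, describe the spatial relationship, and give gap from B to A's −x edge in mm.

A is a table. B is a spool. The spool is on top of the table, centred. The gap from the spool to the table's −x edge is 687 mm.

The spool's min-x is at 687; the table's min-x is 0; gap = 687 mm.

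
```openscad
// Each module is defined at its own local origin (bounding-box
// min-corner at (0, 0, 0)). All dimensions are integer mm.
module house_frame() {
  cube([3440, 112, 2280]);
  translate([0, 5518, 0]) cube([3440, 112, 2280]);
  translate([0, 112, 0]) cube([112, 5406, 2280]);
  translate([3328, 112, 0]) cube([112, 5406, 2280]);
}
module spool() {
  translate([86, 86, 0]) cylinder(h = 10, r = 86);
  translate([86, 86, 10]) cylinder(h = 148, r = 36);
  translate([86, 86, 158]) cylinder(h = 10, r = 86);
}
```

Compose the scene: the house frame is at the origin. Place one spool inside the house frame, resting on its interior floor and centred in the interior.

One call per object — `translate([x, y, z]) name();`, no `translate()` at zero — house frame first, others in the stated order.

house_frame();
translate([1634, 2729, 0]) spool();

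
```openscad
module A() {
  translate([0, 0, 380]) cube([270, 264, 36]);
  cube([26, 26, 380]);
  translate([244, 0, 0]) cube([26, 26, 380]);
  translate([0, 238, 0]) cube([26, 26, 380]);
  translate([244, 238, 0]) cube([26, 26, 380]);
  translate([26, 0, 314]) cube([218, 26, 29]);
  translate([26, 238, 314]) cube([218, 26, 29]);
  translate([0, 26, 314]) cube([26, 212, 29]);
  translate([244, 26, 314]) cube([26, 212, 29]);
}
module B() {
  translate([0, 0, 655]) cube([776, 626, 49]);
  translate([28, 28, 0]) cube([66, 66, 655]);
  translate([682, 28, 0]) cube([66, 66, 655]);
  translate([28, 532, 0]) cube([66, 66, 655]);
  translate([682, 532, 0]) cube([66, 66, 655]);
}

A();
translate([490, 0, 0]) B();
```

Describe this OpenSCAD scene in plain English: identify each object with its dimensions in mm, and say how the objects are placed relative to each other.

A is a four-legged stool. The seat is 270×264 mm, 36 mm thick, top at z = 416 mm. It stands on four square legs, each 26×26 mm in cross-section, from z = 0 to the seat underside, each flush with a corner of the seat. Four stretchers, 26 mm wide and 29 mm tall, connect adjacent legs with their undersides at z = 314 mm, each running between the inner faces of the legs it joins and aligned with the legs' outer faces on the other axis.

B is a rectangular dining table. The top is 776×626×49 mm with its upper surface at z = 704 mm. It stands on four 66×66 mm square legs, each inset 28 mm from the nearest pair of top edges, running from the floor to the underside of the top.

The table is on the floor beside the stool on its +x side.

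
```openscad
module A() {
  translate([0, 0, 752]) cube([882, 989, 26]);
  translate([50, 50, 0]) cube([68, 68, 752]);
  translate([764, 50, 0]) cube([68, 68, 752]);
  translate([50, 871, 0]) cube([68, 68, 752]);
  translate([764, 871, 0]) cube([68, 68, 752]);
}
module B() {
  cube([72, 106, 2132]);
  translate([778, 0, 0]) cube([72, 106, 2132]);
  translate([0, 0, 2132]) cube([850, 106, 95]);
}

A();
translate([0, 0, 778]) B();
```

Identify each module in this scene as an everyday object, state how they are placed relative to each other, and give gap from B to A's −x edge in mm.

The door frame's min-x is at 0; the table's min-x is 0; gap = 0 mm.

A is a table. B is a door frame. The door frame is on top of the table. The gap from the door frame to the table's −x edge is 0 mm.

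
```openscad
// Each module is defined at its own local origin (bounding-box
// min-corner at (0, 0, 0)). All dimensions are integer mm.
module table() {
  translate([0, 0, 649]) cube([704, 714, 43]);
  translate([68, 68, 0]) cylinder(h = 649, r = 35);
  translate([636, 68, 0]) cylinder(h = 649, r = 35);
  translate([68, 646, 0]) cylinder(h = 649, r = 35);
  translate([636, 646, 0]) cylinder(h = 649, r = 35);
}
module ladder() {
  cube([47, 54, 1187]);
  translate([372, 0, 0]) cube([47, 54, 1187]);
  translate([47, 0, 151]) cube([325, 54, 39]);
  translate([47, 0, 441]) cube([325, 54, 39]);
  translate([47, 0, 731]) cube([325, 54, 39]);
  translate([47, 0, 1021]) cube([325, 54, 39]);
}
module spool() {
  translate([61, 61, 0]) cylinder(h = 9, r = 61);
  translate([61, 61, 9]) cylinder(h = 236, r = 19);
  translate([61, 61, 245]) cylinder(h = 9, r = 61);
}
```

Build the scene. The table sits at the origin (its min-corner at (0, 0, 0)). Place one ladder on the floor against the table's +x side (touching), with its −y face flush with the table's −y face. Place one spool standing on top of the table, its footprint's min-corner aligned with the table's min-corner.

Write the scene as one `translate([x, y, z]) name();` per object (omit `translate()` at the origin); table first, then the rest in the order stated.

table();
translate([704, 0, 0]) ladder();
translate([0, 0, 692]) spool();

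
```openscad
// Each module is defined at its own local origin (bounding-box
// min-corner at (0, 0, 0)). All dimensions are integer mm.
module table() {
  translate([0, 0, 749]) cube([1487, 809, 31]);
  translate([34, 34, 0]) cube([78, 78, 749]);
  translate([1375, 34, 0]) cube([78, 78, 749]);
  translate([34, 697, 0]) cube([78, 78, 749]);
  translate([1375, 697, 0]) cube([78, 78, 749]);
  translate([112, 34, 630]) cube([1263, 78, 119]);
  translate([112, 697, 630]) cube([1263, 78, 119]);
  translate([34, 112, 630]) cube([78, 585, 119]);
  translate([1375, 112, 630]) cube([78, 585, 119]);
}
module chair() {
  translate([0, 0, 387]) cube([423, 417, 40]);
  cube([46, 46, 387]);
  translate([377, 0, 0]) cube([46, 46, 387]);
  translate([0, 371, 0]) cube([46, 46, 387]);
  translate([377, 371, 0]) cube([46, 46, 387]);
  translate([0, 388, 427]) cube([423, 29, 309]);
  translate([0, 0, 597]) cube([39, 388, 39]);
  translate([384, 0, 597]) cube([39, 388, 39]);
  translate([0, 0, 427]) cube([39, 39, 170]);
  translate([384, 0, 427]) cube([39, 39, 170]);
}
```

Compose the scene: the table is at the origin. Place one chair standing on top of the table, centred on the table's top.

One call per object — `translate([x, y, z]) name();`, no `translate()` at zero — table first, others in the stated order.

table();
translate([532, 196, 780]) chair();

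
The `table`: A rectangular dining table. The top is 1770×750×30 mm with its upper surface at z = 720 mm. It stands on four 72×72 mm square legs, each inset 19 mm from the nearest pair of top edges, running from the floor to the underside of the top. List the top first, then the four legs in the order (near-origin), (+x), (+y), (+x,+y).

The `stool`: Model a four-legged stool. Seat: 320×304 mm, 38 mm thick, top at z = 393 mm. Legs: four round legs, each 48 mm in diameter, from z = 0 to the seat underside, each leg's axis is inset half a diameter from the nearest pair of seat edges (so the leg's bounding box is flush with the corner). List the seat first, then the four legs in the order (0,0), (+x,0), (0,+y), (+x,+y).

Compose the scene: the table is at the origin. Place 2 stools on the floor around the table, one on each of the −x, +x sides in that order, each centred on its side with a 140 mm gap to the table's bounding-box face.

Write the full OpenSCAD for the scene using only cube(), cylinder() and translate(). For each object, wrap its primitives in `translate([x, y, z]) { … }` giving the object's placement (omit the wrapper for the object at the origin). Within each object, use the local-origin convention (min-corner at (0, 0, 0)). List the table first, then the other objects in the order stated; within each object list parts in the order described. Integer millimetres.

translate([0, 0, 690]) cube([1770, 750, 30]);
translate([19, 19, 0]) cube([72, 72, 690]);
translate([1679, 19, 0]) cube([72, 72, 690]);
translate([19, 659, 0]) cube([72, 72, 690]);
translate([1679, 659, 0]) cube([72, 72, 690]);
translate([-460, 223, 0]) {
  translate([0, 0, 355]) cube([320, 304, 38]);
  translate([24, 24, 0]) cylinder(h = 355, r = 24);
  translate([296, 24, 0]) cylinder(h = 355, r = 24);
  translate([24, 280, 0]) cylinder(h = 355, r = 24);
  translate([296, 280, 0]) cylinder(h = 355, r = 24);
}
translate([1910, 223, 0]) {
  translate([0, 0, 355]) cube([320, 304, 38]);
  translate([24, 24, 0]) cylinder(h = 355, r = 24);
  translate([296, 24, 0]) cylinder(h = 355, r = 24);
  translate([24, 280, 0]) cylinder(h = 355, r = 24);
  translate([296, 280, 0]) cylinder(h = 355, r = 24);
}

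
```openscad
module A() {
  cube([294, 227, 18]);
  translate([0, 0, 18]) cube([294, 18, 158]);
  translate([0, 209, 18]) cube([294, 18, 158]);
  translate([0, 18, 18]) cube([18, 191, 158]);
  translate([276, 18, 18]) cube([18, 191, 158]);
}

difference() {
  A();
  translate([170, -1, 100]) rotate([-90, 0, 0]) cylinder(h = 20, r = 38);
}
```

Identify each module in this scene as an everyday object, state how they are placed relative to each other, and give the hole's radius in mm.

A is an open box. The open box has a circular hole through its front wall. The hole's radius is 38 mm.

The subtracted cylinder has r = 38 mm.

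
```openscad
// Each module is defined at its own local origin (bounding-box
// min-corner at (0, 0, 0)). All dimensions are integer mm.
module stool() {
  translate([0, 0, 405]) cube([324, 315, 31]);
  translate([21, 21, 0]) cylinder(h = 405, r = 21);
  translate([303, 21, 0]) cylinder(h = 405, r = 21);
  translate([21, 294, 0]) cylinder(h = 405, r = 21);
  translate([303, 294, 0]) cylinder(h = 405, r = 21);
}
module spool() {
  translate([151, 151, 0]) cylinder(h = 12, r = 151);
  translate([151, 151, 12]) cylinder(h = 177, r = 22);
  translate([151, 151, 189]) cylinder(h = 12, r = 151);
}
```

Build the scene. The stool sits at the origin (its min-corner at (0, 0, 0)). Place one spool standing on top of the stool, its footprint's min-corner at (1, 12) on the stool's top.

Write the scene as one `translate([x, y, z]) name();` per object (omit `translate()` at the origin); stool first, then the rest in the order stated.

stool();
translate([1, 12, 436]) spool();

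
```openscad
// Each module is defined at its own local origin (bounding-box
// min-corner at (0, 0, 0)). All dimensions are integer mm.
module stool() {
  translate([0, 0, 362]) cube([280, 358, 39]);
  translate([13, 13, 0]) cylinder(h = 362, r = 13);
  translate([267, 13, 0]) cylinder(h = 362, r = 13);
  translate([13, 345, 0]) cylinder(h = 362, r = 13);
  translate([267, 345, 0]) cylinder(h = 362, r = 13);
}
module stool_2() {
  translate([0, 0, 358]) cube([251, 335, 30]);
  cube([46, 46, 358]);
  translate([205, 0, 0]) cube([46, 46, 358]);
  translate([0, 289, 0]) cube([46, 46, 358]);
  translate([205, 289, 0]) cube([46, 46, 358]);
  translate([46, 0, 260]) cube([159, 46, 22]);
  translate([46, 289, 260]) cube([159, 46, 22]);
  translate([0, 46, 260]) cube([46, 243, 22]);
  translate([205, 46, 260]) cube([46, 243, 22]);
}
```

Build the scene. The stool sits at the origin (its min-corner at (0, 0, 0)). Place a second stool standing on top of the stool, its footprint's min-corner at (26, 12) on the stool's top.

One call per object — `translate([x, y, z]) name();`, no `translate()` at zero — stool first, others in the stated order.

stool();
translate([26, 12, 401]) stool_2();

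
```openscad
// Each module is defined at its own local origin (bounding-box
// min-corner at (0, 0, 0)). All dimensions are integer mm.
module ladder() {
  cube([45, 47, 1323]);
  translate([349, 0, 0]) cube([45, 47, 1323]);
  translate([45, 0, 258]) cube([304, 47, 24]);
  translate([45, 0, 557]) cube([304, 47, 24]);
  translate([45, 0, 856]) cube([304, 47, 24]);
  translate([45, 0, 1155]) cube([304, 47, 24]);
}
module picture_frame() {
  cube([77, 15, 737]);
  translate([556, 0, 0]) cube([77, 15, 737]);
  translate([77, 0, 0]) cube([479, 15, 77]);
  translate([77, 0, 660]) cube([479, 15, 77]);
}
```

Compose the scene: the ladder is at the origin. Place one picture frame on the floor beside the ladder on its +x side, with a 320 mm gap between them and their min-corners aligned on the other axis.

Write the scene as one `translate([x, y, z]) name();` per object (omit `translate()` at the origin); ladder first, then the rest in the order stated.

ladder();
translate([714, 0, 0]) picture_frame();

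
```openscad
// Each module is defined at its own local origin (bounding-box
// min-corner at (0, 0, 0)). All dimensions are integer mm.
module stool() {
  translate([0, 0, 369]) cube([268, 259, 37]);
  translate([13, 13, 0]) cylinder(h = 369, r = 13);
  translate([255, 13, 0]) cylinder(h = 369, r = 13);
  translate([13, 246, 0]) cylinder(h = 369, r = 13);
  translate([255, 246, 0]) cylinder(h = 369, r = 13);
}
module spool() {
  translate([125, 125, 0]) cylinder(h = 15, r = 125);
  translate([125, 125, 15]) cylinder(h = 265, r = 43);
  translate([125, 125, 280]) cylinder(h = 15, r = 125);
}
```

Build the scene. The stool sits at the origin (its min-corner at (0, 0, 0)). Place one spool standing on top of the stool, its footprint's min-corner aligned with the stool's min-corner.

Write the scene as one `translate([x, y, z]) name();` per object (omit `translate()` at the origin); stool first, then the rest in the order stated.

stool();
translate([0, 0, 406]) spool();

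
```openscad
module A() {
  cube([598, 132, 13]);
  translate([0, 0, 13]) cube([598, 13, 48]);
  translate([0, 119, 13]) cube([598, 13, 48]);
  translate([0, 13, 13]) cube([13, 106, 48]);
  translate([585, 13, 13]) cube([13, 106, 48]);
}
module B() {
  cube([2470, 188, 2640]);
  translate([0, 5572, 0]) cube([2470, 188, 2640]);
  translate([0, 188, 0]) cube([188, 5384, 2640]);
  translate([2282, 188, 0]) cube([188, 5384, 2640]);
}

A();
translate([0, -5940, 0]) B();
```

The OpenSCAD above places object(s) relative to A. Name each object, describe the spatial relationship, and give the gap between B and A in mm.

A is an open box. B is a house frame. The house frame is on the floor beside the open box on its −y side. The gap between the house frame and the open box is 180 mm.

The house frame's nearest face is 180 mm from the open box's −y face.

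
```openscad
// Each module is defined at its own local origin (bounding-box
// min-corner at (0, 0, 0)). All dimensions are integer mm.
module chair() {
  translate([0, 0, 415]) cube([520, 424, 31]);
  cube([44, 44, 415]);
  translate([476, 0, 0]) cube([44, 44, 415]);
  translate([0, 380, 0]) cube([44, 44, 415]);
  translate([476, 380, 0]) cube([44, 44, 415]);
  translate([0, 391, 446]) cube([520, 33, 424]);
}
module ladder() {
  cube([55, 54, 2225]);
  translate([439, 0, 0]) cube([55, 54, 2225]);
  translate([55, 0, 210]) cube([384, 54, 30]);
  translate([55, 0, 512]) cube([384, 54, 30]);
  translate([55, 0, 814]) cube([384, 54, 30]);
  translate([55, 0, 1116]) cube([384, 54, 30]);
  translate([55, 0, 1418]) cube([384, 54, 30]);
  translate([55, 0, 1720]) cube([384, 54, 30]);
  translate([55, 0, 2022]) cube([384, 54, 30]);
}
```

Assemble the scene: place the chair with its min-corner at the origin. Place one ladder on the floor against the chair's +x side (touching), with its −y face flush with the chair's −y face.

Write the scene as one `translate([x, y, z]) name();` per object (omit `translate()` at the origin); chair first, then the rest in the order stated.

chair();
translate([520, 0, 0]) ladder();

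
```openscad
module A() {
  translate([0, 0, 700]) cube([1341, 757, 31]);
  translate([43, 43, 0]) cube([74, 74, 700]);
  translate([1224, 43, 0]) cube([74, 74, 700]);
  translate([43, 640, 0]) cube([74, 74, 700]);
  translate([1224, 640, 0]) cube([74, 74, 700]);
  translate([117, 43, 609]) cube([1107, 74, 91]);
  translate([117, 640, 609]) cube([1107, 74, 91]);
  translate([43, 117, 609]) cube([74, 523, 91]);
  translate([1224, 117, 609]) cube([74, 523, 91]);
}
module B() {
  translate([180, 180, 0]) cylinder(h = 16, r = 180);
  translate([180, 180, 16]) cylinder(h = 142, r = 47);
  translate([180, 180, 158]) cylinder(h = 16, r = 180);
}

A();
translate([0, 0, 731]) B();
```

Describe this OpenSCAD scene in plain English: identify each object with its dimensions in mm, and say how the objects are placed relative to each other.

A is a rectangular dining table. The top is 1341×757×31 mm with its upper surface at z = 731 mm. It stands on four 74×74 mm square legs, each inset 43 mm from the nearest pair of top edges, running from the floor to the underside of the top. Four apron rails, 74 mm thick and 91 mm tall, run between adjacent legs with their top edges flush with the underside of the top and their outer faces flush with the legs' outer faces.

B is a spool: two coaxial disc flanges of radius 180 mm and thickness 16 mm, joined by a core cylinder of radius 47 mm and height 142 mm. The lower flange rests on z = 0 and the three cylinders share a vertical axis.

The spool is on top of the table.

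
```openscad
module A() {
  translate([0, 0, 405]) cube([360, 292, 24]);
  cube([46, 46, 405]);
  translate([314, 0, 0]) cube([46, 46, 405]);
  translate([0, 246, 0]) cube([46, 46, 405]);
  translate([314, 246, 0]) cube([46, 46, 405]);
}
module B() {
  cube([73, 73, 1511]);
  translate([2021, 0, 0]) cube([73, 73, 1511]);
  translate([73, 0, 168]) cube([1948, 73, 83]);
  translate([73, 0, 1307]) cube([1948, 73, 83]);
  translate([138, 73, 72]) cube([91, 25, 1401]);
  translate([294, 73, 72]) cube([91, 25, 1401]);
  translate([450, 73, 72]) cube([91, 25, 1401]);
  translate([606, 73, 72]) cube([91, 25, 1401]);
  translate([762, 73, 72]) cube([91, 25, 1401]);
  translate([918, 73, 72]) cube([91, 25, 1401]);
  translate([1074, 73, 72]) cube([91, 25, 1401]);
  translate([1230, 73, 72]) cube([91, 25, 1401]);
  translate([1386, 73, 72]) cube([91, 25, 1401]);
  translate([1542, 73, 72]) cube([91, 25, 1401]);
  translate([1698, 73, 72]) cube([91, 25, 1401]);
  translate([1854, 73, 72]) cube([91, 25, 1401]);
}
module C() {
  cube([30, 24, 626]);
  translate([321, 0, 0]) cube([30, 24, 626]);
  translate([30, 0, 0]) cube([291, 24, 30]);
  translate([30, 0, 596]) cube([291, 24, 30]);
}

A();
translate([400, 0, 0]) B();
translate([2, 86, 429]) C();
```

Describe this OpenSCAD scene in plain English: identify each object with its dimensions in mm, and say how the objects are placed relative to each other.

A is a simple wooden stool: a rectangular seat 360 mm (x) by 292 mm (y), 24 mm thick, top face at z = 429 mm, on four square legs, each 46×46 mm in cross-section. The legs rest on z = 0, each flush with a corner of the seat.

B is a fence section. Two 73×73 mm posts, 1511 mm tall, stand on the floor with a clear span of 1948 mm between their inner faces. Two horizontal rails of 73×83 mm section span the gap between the posts with their undersides at z = 168 mm and z = 1307 mm, flush with the posts' −y face. 12 pickets, each 91 mm wide, 25 mm thick and 1401 mm tall, are fixed to the +y face of the rails with their bottoms at z = 72 mm, evenly spaced across the span with equal gaps (rounded down to the nearest mm) at the −x end and between each pair — any rounding remainder accumulates at the +x end.

C is a picture frame with a 291×566 mm rectangular opening (x by z) and a uniform 30 mm border on every side. Frame depth is 24 mm along y. It is built from two vertical stiles running the full outside height and two horizontal rails spanning the gap between the stiles.

The fence section is on the floor beside the stool on its +x side. The picture frame is on top of the stool.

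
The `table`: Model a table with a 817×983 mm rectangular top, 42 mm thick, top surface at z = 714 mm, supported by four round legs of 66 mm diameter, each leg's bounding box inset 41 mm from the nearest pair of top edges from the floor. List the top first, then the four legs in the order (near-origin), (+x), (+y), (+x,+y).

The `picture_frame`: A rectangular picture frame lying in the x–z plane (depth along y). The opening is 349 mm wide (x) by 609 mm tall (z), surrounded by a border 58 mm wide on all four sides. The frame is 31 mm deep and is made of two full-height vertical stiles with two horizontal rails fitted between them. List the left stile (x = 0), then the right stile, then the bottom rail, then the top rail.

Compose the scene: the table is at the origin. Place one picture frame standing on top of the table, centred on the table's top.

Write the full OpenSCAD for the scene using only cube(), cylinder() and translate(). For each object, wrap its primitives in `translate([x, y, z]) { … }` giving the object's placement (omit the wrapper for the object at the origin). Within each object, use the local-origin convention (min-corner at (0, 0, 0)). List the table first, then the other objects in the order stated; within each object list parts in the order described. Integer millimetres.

translate([0, 0, 672]) cube([817, 983, 42]);
translate([74, 74, 0]) cylinder(h = 672, r = 33);
translate([743, 74, 0]) cylinder(h = 672, r = 33);
translate([74, 909, 0]) cylinder(h = 672, r = 33);
translate([743, 909, 0]) cylinder(h = 672, r = 33);
translate([176, 476, 714]) {
  cube([58, 31, 725]);
  translate([407, 0, 0]) cube([58, 31, 725]);
  translate([58, 0, 0]) cube([349, 31, 58]);
  translate([58, 0, 667]) cube([349, 31, 58]);
}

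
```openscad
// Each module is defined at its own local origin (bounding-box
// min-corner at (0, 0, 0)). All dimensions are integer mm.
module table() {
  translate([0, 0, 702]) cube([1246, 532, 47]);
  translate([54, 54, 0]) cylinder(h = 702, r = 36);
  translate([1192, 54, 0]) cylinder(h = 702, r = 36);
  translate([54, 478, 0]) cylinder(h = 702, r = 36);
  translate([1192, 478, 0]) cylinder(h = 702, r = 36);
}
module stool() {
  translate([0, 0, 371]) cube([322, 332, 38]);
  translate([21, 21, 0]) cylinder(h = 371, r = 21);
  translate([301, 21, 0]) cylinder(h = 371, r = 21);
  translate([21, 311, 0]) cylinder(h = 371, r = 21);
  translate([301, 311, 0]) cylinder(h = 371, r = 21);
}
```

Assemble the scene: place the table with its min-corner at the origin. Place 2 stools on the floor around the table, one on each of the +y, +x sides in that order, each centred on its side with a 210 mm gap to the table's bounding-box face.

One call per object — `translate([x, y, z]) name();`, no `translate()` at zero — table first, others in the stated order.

table();
translate([462, 742, 0]) stool();
translate([1456, 100, 0]) stool();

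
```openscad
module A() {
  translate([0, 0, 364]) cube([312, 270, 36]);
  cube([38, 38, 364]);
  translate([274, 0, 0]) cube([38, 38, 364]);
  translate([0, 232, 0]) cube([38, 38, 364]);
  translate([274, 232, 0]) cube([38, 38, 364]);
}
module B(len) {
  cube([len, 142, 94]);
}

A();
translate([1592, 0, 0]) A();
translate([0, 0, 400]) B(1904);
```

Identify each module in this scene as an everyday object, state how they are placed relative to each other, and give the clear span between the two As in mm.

A is a stool. B is a beam. A beam spans the tops of two stools. The clear span between the two stools is 1280 mm.

Second stool starts at x = 1592; first ends at x = 312; clear span = 1592 − 312 = 1280 mm.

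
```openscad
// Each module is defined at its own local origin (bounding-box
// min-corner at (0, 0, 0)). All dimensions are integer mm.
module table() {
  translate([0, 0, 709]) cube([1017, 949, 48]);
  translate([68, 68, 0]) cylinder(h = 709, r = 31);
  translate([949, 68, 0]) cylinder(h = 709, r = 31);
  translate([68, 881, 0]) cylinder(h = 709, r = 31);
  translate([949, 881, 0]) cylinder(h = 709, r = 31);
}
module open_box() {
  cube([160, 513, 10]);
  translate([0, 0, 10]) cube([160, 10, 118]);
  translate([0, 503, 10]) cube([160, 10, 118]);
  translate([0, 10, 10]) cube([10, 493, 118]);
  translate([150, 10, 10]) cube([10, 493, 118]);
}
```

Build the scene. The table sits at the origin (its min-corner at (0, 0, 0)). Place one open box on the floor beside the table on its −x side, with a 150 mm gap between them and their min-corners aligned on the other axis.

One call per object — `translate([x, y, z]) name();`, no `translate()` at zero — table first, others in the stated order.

table();
translate([-310, 0, 0]) open_box();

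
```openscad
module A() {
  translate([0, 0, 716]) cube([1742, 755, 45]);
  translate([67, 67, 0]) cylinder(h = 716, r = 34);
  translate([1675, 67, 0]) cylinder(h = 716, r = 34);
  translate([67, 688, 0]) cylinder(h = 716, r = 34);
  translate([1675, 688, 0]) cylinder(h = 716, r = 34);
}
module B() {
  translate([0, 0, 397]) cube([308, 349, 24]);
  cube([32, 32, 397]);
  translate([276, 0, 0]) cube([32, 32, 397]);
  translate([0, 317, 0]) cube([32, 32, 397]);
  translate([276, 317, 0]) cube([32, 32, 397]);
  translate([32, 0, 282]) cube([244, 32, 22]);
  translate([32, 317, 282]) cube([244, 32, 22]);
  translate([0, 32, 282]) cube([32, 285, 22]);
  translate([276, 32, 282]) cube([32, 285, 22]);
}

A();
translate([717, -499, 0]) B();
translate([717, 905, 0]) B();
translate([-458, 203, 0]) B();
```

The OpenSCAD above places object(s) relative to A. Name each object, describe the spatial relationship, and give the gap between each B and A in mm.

Each stool's nearest face is 150 mm from the table's bounding box.

A is a table. B is a stool. Three stools sit around the table at the −y, +y, −x sides. The gap between each stool and the table is 150 mm.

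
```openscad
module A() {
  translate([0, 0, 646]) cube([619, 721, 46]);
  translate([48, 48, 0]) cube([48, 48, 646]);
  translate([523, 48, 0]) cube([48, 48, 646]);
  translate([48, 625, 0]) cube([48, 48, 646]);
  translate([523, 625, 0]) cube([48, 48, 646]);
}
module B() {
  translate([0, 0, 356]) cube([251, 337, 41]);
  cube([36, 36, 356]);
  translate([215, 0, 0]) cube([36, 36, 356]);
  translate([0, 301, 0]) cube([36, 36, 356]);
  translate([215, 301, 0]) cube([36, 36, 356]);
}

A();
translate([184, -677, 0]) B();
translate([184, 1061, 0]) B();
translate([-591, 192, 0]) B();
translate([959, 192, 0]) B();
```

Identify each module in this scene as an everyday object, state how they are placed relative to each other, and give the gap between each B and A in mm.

A is a table. B is a stool. Four stools sit around the table at the −y, +y, −x, +x sides. The gap between each stool and the table is 340 mm.

Each stool's nearest face is 340 mm from the table's bounding box.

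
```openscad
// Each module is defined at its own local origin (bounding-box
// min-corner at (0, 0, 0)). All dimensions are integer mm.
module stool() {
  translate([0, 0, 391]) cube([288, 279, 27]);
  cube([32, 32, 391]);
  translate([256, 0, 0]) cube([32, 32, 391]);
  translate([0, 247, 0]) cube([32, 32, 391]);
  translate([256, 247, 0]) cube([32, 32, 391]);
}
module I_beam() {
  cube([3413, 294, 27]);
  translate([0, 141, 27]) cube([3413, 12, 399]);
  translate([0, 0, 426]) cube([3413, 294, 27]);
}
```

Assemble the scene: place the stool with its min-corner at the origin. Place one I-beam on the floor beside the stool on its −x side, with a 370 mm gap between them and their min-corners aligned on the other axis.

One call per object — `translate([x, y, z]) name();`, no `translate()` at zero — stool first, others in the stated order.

stool();
translate([-3783, 0, 0]) I_beam();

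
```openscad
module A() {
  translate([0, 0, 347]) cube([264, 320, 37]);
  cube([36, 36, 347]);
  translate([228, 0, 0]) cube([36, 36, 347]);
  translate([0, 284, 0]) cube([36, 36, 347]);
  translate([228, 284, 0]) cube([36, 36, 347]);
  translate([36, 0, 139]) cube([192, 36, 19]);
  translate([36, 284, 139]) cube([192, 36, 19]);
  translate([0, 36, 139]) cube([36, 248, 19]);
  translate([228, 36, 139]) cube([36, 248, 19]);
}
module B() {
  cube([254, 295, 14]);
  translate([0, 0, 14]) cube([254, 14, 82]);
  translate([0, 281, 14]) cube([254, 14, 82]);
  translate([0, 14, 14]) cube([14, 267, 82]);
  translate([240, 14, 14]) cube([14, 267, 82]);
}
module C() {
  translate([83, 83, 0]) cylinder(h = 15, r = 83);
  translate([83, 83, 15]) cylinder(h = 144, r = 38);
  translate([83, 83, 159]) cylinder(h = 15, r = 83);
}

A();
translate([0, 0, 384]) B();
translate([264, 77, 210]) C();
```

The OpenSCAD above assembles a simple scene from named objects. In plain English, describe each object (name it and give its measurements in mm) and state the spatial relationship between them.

A is a simple wooden stool: a rectangular seat 264 mm (x) by 320 mm (y), 37 mm thick, top face at z = 384 mm, on four square legs, each 36×36 mm in cross-section. The legs rest on z = 0, each flush with a corner of the seat. Four stretchers, 36 mm wide and 19 mm tall, connect adjacent legs with their undersides at z = 139 mm, each running between the inner faces of the legs it joins and aligned with the legs' outer faces on the other axis.

B is an open storage box with external size 254×295×96 mm and wall thickness 14 mm (the base is also 14 mm thick). The base covers the whole footprint; the four walls stand on the base, with the y-facing walls full-width and the x-facing walls fitting between their inner faces.

C is a spool: two coaxial disc flanges of radius 83 mm and thickness 15 mm, joined by a core cylinder of radius 38 mm and height 144 mm. The lower flange rests on z = 0 and the three cylinders share a vertical axis.

The open box is on top of the stool. The spool is beside the stool with their tops flush at z = 384.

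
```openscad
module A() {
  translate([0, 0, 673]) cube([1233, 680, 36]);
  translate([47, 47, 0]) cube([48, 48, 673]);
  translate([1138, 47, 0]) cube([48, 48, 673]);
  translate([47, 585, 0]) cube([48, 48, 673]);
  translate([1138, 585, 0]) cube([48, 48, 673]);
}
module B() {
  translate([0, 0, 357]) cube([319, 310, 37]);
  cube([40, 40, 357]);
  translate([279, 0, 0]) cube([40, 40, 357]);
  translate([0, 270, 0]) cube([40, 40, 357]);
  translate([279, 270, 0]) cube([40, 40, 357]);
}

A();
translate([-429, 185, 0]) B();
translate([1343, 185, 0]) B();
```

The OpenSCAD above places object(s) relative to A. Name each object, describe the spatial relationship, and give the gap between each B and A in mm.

A is a table. B is a stool. Two stools sit around the table at the −x, +x sides. The gap between each stool and the table is 110 mm.

Each stool's nearest face is 110 mm from the table's bounding box.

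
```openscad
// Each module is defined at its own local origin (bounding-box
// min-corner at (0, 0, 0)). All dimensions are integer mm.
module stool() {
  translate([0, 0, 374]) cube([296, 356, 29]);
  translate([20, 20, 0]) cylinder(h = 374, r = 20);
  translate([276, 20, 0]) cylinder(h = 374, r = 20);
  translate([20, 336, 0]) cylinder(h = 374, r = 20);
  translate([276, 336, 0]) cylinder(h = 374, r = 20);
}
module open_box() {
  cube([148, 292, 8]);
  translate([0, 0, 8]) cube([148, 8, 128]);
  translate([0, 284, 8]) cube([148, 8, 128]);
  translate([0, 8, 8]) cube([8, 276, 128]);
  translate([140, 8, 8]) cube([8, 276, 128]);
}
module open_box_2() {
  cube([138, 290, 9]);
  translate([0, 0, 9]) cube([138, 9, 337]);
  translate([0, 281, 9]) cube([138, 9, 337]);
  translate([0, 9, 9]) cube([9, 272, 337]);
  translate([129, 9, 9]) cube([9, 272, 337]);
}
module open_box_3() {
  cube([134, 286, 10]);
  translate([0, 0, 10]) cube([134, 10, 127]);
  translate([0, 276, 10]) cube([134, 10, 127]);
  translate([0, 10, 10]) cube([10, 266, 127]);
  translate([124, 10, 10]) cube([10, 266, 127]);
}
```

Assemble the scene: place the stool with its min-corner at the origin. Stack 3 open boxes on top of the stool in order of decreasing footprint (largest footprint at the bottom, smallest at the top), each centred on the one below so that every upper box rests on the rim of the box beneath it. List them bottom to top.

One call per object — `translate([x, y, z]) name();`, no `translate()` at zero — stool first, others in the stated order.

stool();
translate([74, 32, 403]) open_box();
translate([79, 33, 539]) open_box_2();
translate([81, 35, 885]) open_box_3();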